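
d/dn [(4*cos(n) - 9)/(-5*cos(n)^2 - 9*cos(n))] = (-20*sin(n) + 81*sin(n)/cos(n)^2 + 90*tan(n))/(5*cos(n) + 9)^2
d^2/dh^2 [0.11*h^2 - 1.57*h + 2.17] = 0.220000000000000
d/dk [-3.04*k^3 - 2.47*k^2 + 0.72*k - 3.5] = -9.12*k^2 - 4.94*k + 0.72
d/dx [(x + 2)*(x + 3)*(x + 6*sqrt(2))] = 3*x^2 + 10*x + 12*sqrt(2)*x + 6 + 30*sqrt(2)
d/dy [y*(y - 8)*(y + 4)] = 3*y^2 - 8*y - 32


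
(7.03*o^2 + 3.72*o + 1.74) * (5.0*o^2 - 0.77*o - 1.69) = 35.15*o^4 + 13.1869*o^3 - 6.0451*o^2 - 7.6266*o - 2.9406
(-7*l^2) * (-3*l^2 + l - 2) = 21*l^4 - 7*l^3 + 14*l^2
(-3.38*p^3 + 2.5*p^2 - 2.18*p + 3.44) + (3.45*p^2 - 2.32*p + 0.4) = -3.38*p^3 + 5.95*p^2 - 4.5*p + 3.84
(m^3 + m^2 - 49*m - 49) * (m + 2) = m^4 + 3*m^3 - 47*m^2 - 147*m - 98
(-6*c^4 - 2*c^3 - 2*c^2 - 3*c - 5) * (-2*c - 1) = 12*c^5 + 10*c^4 + 6*c^3 + 8*c^2 + 13*c + 5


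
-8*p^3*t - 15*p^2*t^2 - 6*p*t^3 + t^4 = t*(-8*p + t)*(p + t)^2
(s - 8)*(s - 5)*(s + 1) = s^3 - 12*s^2 + 27*s + 40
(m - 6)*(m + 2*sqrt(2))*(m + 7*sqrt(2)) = m^3 - 6*m^2 + 9*sqrt(2)*m^2 - 54*sqrt(2)*m + 28*m - 168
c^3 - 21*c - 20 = (c - 5)*(c + 1)*(c + 4)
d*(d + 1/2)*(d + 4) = d^3 + 9*d^2/2 + 2*d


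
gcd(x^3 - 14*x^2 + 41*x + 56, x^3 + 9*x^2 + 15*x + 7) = x + 1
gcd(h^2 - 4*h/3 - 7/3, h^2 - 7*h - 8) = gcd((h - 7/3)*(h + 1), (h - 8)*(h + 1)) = h + 1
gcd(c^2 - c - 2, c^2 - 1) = c + 1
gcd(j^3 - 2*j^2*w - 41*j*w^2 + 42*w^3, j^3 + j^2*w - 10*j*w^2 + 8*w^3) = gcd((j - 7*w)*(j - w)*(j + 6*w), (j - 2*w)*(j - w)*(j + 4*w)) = -j + w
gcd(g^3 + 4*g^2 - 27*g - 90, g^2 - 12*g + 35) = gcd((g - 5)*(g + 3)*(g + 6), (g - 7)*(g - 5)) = g - 5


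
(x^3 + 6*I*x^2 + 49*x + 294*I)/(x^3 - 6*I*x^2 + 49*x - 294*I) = (x + 6*I)/(x - 6*I)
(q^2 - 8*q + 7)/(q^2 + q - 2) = (q - 7)/(q + 2)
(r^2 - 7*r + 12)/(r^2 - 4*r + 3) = (r - 4)/(r - 1)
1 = 1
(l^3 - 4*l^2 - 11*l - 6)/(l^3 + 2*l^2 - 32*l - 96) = (l^2 + 2*l + 1)/(l^2 + 8*l + 16)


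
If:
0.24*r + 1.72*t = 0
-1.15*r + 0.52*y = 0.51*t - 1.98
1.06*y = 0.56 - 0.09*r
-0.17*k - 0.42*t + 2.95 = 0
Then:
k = 18.05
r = 2.01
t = -0.28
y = 0.36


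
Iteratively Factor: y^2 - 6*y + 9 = (y - 3)*(y - 3)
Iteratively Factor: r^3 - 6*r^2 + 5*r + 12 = (r + 1)*(r^2 - 7*r + 12) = (r - 3)*(r + 1)*(r - 4)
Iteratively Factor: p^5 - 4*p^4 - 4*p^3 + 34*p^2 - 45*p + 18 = (p - 3)*(p^4 - p^3 - 7*p^2 + 13*p - 6) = (p - 3)*(p - 1)*(p^3 - 7*p + 6) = (p - 3)*(p - 1)*(p + 3)*(p^2 - 3*p + 2) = (p - 3)*(p - 2)*(p - 1)*(p + 3)*(p - 1)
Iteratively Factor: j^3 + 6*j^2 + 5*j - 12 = (j + 3)*(j^2 + 3*j - 4) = (j + 3)*(j + 4)*(j - 1)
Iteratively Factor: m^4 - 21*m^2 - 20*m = (m + 1)*(m^3 - m^2 - 20*m) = (m - 5)*(m + 1)*(m^2 + 4*m) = m*(m - 5)*(m + 1)*(m + 4)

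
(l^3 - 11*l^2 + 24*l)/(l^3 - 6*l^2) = (l^2 - 11*l + 24)/(l*(l - 6))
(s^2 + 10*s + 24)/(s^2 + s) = (s^2 + 10*s + 24)/(s*(s + 1))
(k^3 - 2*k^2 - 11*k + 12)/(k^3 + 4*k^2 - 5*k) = (k^2 - k - 12)/(k*(k + 5))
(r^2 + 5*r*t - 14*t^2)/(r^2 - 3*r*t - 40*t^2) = (-r^2 - 5*r*t + 14*t^2)/(-r^2 + 3*r*t + 40*t^2)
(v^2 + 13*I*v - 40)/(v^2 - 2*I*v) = (v^2 + 13*I*v - 40)/(v*(v - 2*I))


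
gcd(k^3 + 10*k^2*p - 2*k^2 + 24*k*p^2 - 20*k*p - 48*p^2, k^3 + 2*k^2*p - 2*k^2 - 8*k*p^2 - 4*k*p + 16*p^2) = k^2 + 4*k*p - 2*k - 8*p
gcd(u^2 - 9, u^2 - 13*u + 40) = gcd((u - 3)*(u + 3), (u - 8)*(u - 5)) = 1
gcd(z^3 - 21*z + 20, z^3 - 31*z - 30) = z + 5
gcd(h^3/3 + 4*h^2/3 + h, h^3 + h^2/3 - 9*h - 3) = h + 3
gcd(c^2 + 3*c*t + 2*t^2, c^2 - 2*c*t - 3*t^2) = c + t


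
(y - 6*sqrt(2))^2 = y^2 - 12*sqrt(2)*y + 72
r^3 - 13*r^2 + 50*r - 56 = (r - 7)*(r - 4)*(r - 2)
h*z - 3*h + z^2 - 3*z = (h + z)*(z - 3)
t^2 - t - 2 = (t - 2)*(t + 1)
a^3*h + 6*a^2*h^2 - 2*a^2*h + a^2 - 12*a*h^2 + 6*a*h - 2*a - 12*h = (a - 2)*(a + 6*h)*(a*h + 1)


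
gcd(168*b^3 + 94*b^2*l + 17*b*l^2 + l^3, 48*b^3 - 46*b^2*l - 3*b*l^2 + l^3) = 6*b + l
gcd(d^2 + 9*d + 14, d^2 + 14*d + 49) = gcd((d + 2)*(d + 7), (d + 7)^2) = d + 7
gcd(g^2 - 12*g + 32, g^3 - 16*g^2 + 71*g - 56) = g - 8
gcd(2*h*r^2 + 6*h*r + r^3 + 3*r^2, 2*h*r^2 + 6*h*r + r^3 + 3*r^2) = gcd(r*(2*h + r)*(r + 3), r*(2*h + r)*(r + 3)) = 2*h*r^2 + 6*h*r + r^3 + 3*r^2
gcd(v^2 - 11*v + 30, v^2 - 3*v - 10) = v - 5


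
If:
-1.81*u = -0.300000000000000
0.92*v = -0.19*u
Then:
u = 0.17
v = -0.03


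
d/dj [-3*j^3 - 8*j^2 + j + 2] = -9*j^2 - 16*j + 1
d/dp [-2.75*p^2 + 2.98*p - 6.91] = 2.98 - 5.5*p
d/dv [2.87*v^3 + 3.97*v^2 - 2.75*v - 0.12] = 8.61*v^2 + 7.94*v - 2.75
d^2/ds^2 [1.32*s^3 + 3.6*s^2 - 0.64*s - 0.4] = 7.92*s + 7.2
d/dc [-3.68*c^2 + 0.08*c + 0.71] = 0.08 - 7.36*c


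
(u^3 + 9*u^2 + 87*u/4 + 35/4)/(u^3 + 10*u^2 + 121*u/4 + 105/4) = (2*u + 1)/(2*u + 3)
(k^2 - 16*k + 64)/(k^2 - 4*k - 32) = (k - 8)/(k + 4)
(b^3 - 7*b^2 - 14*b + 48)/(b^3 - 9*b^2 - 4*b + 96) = (b - 2)/(b - 4)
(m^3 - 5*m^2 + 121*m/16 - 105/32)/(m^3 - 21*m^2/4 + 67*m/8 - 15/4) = (m - 7/4)/(m - 2)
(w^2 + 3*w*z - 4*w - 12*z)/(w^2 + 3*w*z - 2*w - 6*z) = (w - 4)/(w - 2)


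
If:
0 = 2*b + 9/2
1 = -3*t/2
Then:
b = -9/4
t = -2/3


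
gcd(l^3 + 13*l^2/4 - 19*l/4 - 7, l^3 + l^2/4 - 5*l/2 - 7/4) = l^2 - 3*l/4 - 7/4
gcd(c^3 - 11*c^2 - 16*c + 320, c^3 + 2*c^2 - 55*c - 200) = c^2 - 3*c - 40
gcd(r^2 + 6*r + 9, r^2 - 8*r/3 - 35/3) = 1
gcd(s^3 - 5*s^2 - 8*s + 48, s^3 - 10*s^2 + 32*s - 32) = s^2 - 8*s + 16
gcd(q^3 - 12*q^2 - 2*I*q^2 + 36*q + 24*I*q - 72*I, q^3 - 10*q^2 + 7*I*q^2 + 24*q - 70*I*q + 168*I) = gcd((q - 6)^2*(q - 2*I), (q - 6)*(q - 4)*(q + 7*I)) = q - 6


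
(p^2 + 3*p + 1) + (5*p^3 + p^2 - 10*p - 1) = 5*p^3 + 2*p^2 - 7*p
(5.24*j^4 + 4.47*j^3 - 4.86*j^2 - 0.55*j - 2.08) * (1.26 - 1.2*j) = -6.288*j^5 + 1.2384*j^4 + 11.4642*j^3 - 5.4636*j^2 + 1.803*j - 2.6208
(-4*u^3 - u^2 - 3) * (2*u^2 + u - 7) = -8*u^5 - 6*u^4 + 27*u^3 + u^2 - 3*u + 21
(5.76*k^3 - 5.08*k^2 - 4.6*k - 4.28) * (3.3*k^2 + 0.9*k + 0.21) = 19.008*k^5 - 11.58*k^4 - 18.5424*k^3 - 19.3308*k^2 - 4.818*k - 0.8988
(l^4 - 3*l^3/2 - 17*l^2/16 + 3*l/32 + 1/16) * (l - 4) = l^5 - 11*l^4/2 + 79*l^3/16 + 139*l^2/32 - 5*l/16 - 1/4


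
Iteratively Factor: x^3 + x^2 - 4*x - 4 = (x + 2)*(x^2 - x - 2) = (x + 1)*(x + 2)*(x - 2)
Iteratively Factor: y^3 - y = (y)*(y^2 - 1) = y*(y + 1)*(y - 1)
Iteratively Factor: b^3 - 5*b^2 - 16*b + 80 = (b - 4)*(b^2 - b - 20) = (b - 4)*(b + 4)*(b - 5)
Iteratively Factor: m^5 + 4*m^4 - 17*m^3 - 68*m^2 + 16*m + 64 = (m + 4)*(m^4 - 17*m^2 + 16) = (m - 1)*(m + 4)*(m^3 + m^2 - 16*m - 16) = (m - 4)*(m - 1)*(m + 4)*(m^2 + 5*m + 4) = (m - 4)*(m - 1)*(m + 1)*(m + 4)*(m + 4)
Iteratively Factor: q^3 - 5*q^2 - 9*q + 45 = (q - 3)*(q^2 - 2*q - 15) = (q - 3)*(q + 3)*(q - 5)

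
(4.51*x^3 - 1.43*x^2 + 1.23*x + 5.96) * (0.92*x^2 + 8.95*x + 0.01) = 4.1492*x^5 + 39.0489*x^4 - 11.6218*x^3 + 16.4774*x^2 + 53.3543*x + 0.0596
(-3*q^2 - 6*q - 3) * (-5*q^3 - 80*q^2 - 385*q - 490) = 15*q^5 + 270*q^4 + 1650*q^3 + 4020*q^2 + 4095*q + 1470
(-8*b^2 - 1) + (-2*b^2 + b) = -10*b^2 + b - 1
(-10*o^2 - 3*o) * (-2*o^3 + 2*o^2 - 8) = 20*o^5 - 14*o^4 - 6*o^3 + 80*o^2 + 24*o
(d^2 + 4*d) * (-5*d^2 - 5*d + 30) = -5*d^4 - 25*d^3 + 10*d^2 + 120*d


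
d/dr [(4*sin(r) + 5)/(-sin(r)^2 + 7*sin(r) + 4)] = (4*sin(r)^2 + 10*sin(r) - 19)*cos(r)/(sin(r)^2 - 7*sin(r) - 4)^2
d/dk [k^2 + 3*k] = 2*k + 3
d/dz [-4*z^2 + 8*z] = 8 - 8*z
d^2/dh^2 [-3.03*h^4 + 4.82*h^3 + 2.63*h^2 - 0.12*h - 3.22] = -36.36*h^2 + 28.92*h + 5.26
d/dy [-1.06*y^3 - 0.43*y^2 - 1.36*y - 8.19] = -3.18*y^2 - 0.86*y - 1.36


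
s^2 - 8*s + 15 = (s - 5)*(s - 3)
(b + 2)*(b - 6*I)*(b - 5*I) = b^3 + 2*b^2 - 11*I*b^2 - 30*b - 22*I*b - 60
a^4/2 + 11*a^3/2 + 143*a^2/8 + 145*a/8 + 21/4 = (a/2 + 1/2)*(a + 1/2)*(a + 7/2)*(a + 6)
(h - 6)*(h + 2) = h^2 - 4*h - 12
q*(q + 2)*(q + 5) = q^3 + 7*q^2 + 10*q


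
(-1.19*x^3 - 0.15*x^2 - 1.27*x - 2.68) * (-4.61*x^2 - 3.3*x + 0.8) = 5.4859*x^5 + 4.6185*x^4 + 5.3977*x^3 + 16.4258*x^2 + 7.828*x - 2.144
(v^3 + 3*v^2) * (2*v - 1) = 2*v^4 + 5*v^3 - 3*v^2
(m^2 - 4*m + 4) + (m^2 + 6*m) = 2*m^2 + 2*m + 4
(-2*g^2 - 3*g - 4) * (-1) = 2*g^2 + 3*g + 4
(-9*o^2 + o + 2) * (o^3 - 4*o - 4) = -9*o^5 + o^4 + 38*o^3 + 32*o^2 - 12*o - 8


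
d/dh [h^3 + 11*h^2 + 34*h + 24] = 3*h^2 + 22*h + 34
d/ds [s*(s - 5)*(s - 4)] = 3*s^2 - 18*s + 20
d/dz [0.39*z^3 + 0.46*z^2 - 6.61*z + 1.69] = 1.17*z^2 + 0.92*z - 6.61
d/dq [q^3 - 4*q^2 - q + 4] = 3*q^2 - 8*q - 1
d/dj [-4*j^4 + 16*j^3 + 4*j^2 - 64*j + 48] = -16*j^3 + 48*j^2 + 8*j - 64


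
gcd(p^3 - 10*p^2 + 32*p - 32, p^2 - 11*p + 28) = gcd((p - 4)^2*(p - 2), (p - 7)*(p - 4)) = p - 4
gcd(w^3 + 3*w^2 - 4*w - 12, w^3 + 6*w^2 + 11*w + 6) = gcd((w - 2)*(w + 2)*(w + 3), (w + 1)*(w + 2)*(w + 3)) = w^2 + 5*w + 6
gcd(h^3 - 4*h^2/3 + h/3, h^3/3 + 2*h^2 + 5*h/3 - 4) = h - 1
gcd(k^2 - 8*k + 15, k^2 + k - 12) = k - 3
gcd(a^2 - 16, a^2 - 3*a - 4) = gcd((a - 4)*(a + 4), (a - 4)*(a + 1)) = a - 4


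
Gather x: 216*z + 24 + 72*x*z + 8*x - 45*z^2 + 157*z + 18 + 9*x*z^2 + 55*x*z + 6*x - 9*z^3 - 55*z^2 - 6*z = x*(9*z^2 + 127*z + 14) - 9*z^3 - 100*z^2 + 367*z + 42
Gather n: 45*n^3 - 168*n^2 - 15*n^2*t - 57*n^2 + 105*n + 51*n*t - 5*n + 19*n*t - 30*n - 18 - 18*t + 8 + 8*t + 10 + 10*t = 45*n^3 + n^2*(-15*t - 225) + n*(70*t + 70)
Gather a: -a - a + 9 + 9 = 18 - 2*a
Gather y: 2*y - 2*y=0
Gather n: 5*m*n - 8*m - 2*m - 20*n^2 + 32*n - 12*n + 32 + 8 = -10*m - 20*n^2 + n*(5*m + 20) + 40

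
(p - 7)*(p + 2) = p^2 - 5*p - 14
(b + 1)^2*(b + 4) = b^3 + 6*b^2 + 9*b + 4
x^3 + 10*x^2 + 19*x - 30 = (x - 1)*(x + 5)*(x + 6)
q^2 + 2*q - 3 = (q - 1)*(q + 3)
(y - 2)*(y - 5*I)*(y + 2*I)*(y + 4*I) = y^4 - 2*y^3 + I*y^3 + 22*y^2 - 2*I*y^2 - 44*y + 40*I*y - 80*I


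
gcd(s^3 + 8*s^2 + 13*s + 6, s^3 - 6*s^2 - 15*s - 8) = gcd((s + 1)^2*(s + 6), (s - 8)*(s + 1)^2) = s^2 + 2*s + 1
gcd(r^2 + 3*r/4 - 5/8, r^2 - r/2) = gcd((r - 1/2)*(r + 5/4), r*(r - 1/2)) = r - 1/2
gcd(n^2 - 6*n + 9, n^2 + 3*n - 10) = 1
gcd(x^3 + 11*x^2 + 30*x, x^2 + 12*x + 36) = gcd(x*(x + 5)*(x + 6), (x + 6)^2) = x + 6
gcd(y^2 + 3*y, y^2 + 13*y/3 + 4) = y + 3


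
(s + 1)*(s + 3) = s^2 + 4*s + 3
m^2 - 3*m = m*(m - 3)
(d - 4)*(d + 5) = d^2 + d - 20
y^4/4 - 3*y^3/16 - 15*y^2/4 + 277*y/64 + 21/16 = (y/4 + 1)*(y - 7/2)*(y - 3/2)*(y + 1/4)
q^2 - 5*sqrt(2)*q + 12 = (q - 3*sqrt(2))*(q - 2*sqrt(2))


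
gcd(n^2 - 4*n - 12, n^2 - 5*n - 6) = n - 6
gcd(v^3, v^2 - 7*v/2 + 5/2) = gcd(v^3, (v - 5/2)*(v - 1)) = 1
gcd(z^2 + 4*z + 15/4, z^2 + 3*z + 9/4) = z + 3/2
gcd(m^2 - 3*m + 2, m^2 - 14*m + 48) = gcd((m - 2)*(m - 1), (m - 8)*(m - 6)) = 1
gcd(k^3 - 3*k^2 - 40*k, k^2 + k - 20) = k + 5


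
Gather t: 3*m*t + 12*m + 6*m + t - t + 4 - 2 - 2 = 3*m*t + 18*m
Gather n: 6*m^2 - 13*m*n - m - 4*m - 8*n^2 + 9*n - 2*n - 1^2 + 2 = 6*m^2 - 5*m - 8*n^2 + n*(7 - 13*m) + 1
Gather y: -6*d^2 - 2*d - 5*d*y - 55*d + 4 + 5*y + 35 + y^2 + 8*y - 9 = -6*d^2 - 57*d + y^2 + y*(13 - 5*d) + 30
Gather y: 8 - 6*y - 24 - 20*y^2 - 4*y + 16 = -20*y^2 - 10*y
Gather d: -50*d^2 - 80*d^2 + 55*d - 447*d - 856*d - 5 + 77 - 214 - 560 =-130*d^2 - 1248*d - 702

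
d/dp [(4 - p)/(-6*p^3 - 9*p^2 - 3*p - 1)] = (-12*p^3 + 63*p^2 + 72*p + 13)/(36*p^6 + 108*p^5 + 117*p^4 + 66*p^3 + 27*p^2 + 6*p + 1)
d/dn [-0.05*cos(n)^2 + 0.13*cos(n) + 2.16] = (0.1*cos(n) - 0.13)*sin(n)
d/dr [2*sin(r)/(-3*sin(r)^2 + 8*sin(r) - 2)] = 2*(3*sin(r)^2 - 2)*cos(r)/(3*sin(r)^2 - 8*sin(r) + 2)^2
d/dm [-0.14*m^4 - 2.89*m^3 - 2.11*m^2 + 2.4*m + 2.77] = -0.56*m^3 - 8.67*m^2 - 4.22*m + 2.4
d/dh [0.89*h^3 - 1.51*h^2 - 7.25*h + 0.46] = 2.67*h^2 - 3.02*h - 7.25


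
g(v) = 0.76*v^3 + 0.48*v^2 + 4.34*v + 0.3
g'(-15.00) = 502.94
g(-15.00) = -2521.80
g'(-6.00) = 80.66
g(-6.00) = -172.62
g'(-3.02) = 22.24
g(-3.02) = -29.36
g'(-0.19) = 4.24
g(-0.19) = -0.51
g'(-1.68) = 9.16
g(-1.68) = -9.24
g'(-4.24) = 41.26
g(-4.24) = -67.40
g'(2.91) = 26.44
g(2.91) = 35.72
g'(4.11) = 46.80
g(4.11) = 79.01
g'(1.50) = 10.91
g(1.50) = 10.46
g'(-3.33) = 26.43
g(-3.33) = -36.89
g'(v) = 2.28*v^2 + 0.96*v + 4.34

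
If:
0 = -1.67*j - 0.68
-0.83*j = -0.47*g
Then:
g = -0.72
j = -0.41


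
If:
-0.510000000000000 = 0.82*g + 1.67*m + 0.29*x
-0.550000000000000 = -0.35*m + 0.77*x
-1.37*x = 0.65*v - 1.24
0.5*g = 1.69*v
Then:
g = -25.50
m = 11.44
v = -7.55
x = 4.49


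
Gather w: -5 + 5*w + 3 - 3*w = 2*w - 2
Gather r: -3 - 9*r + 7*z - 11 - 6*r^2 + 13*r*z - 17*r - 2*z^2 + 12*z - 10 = -6*r^2 + r*(13*z - 26) - 2*z^2 + 19*z - 24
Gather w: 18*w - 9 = 18*w - 9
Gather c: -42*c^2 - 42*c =-42*c^2 - 42*c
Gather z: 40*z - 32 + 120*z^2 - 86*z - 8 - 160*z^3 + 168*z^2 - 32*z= -160*z^3 + 288*z^2 - 78*z - 40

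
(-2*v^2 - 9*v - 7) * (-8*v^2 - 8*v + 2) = 16*v^4 + 88*v^3 + 124*v^2 + 38*v - 14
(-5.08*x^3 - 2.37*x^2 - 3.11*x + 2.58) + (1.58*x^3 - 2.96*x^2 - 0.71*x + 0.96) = -3.5*x^3 - 5.33*x^2 - 3.82*x + 3.54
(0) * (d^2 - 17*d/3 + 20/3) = 0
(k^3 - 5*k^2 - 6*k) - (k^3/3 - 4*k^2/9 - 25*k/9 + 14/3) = 2*k^3/3 - 41*k^2/9 - 29*k/9 - 14/3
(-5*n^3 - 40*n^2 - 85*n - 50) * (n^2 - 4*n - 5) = -5*n^5 - 20*n^4 + 100*n^3 + 490*n^2 + 625*n + 250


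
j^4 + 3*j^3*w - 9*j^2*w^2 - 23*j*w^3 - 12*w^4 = (j - 3*w)*(j + w)^2*(j + 4*w)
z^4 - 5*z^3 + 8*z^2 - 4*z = z*(z - 2)^2*(z - 1)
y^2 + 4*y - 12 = (y - 2)*(y + 6)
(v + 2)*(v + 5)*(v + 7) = v^3 + 14*v^2 + 59*v + 70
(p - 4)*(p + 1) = p^2 - 3*p - 4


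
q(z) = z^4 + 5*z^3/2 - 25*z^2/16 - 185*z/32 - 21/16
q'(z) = 4*z^3 + 15*z^2/2 - 25*z/8 - 185/32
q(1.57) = 1.51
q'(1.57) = 23.28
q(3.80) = 299.85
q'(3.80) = 310.13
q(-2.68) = 6.42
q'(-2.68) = -20.53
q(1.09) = -4.82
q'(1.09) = 4.90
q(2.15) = 25.25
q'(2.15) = 61.92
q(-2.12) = 0.30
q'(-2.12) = -3.56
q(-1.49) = 0.49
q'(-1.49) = 2.29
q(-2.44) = 2.62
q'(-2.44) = -11.61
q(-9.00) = 4662.66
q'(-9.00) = -2286.16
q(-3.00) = 15.47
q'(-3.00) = -36.91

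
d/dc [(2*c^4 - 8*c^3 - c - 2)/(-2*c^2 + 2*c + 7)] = (-8*c^5 + 28*c^4 + 24*c^3 - 170*c^2 - 8*c - 3)/(4*c^4 - 8*c^3 - 24*c^2 + 28*c + 49)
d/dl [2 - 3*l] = -3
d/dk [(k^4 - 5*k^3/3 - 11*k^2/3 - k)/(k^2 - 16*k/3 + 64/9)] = 3*(18*k^4 - 111*k^3 + 120*k^2 + 185*k + 24)/(27*k^3 - 216*k^2 + 576*k - 512)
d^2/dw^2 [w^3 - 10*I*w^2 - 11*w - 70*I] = 6*w - 20*I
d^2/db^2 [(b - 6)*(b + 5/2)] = 2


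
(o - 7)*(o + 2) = o^2 - 5*o - 14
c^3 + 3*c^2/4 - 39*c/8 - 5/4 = (c - 2)*(c + 1/4)*(c + 5/2)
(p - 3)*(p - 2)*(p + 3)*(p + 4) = p^4 + 2*p^3 - 17*p^2 - 18*p + 72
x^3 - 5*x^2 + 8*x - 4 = (x - 2)^2*(x - 1)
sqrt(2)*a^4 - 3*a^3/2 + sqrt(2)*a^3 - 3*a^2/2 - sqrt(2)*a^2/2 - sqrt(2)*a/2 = a*(a + 1)*(a - sqrt(2))*(sqrt(2)*a + 1/2)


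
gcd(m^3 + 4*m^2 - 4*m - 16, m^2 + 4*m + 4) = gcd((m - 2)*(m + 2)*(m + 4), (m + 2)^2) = m + 2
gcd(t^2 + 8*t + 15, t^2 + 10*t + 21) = t + 3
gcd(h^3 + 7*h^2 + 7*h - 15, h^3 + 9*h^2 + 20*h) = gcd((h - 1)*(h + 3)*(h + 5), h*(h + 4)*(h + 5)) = h + 5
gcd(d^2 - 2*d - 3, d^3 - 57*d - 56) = d + 1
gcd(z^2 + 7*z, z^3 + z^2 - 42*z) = z^2 + 7*z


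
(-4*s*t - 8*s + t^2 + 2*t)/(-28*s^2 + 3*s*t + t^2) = (t + 2)/(7*s + t)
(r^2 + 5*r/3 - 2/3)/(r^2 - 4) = (r - 1/3)/(r - 2)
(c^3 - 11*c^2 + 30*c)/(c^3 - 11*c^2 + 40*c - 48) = c*(c^2 - 11*c + 30)/(c^3 - 11*c^2 + 40*c - 48)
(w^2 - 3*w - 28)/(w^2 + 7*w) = (w^2 - 3*w - 28)/(w*(w + 7))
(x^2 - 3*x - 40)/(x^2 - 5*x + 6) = (x^2 - 3*x - 40)/(x^2 - 5*x + 6)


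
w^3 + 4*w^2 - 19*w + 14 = (w - 2)*(w - 1)*(w + 7)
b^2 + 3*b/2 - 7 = (b - 2)*(b + 7/2)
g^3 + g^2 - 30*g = g*(g - 5)*(g + 6)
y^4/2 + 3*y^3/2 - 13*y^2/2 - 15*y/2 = y*(y/2 + 1/2)*(y - 3)*(y + 5)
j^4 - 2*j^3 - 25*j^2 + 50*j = j*(j - 5)*(j - 2)*(j + 5)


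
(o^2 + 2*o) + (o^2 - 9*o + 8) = 2*o^2 - 7*o + 8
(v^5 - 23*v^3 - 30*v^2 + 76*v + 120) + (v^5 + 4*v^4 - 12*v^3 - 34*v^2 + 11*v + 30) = 2*v^5 + 4*v^4 - 35*v^3 - 64*v^2 + 87*v + 150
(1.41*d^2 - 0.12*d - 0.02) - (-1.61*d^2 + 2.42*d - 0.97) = 3.02*d^2 - 2.54*d + 0.95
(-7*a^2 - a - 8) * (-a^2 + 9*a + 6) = 7*a^4 - 62*a^3 - 43*a^2 - 78*a - 48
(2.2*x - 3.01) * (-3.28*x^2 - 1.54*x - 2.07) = -7.216*x^3 + 6.4848*x^2 + 0.0813999999999995*x + 6.2307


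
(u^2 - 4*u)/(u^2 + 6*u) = (u - 4)/(u + 6)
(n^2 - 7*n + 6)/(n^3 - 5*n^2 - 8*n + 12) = 1/(n + 2)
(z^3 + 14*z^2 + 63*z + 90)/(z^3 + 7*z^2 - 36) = (z + 5)/(z - 2)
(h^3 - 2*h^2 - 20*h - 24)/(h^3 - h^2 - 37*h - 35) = (-h^3 + 2*h^2 + 20*h + 24)/(-h^3 + h^2 + 37*h + 35)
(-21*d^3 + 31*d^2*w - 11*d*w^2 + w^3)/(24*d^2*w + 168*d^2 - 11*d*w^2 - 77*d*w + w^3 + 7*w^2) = (7*d^2 - 8*d*w + w^2)/(-8*d*w - 56*d + w^2 + 7*w)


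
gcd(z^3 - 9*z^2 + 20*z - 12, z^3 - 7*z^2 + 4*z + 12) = z^2 - 8*z + 12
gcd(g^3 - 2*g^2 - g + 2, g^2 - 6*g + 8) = g - 2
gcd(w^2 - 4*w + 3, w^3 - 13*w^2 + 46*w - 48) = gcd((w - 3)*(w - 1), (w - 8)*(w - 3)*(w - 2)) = w - 3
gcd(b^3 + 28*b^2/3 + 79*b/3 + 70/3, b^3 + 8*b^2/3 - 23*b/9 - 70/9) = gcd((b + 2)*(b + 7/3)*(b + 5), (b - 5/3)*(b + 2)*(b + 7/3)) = b^2 + 13*b/3 + 14/3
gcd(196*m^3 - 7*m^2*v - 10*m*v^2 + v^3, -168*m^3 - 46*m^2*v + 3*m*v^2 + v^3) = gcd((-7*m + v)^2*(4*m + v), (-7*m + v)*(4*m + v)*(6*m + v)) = -28*m^2 - 3*m*v + v^2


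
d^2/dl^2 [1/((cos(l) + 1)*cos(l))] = (-(1 - cos(2*l))^2 + 15*cos(l)/4 - 3*cos(2*l)/2 - 3*cos(3*l)/4 + 9/2)/((cos(l) + 1)^3*cos(l)^3)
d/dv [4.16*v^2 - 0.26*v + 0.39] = 8.32*v - 0.26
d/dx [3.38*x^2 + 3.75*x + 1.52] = 6.76*x + 3.75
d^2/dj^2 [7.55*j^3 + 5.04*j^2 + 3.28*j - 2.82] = 45.3*j + 10.08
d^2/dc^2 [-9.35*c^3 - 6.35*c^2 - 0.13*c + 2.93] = -56.1*c - 12.7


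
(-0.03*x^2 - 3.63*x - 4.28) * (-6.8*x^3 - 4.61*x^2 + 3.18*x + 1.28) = 0.204*x^5 + 24.8223*x^4 + 45.7429*x^3 + 8.149*x^2 - 18.2568*x - 5.4784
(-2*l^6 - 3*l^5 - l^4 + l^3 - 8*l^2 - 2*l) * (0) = 0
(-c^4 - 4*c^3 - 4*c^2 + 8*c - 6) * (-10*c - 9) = 10*c^5 + 49*c^4 + 76*c^3 - 44*c^2 - 12*c + 54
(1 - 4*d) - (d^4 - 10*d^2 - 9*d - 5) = -d^4 + 10*d^2 + 5*d + 6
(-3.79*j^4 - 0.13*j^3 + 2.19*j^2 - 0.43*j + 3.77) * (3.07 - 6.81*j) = 25.8099*j^5 - 10.75*j^4 - 15.313*j^3 + 9.6516*j^2 - 26.9938*j + 11.5739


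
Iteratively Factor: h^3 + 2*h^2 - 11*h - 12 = (h - 3)*(h^2 + 5*h + 4) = (h - 3)*(h + 4)*(h + 1)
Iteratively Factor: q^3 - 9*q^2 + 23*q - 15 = (q - 5)*(q^2 - 4*q + 3) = (q - 5)*(q - 3)*(q - 1)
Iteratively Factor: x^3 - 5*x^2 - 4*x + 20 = (x + 2)*(x^2 - 7*x + 10) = (x - 2)*(x + 2)*(x - 5)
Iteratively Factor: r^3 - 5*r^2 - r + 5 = (r - 1)*(r^2 - 4*r - 5) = (r - 5)*(r - 1)*(r + 1)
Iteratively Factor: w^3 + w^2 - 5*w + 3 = (w - 1)*(w^2 + 2*w - 3) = (w - 1)^2*(w + 3)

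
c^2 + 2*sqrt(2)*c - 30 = (c - 3*sqrt(2))*(c + 5*sqrt(2))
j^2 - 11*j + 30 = (j - 6)*(j - 5)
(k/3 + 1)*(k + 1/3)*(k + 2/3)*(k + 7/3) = k^4/3 + 19*k^3/9 + 113*k^2/27 + 221*k/81 + 14/27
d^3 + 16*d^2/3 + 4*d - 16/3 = (d - 2/3)*(d + 2)*(d + 4)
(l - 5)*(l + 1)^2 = l^3 - 3*l^2 - 9*l - 5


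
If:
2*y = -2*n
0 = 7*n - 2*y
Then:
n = 0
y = 0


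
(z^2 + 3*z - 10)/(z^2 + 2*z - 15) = (z - 2)/(z - 3)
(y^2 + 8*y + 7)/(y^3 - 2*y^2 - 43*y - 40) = (y + 7)/(y^2 - 3*y - 40)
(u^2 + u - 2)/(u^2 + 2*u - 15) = (u^2 + u - 2)/(u^2 + 2*u - 15)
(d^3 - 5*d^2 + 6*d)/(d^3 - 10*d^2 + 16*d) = (d - 3)/(d - 8)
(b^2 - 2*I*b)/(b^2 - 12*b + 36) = b*(b - 2*I)/(b^2 - 12*b + 36)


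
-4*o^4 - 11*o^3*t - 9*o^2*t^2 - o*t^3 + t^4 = (-4*o + t)*(o + t)^3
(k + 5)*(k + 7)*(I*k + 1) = I*k^3 + k^2 + 12*I*k^2 + 12*k + 35*I*k + 35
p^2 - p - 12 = (p - 4)*(p + 3)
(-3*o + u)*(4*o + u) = -12*o^2 + o*u + u^2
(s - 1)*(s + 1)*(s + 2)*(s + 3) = s^4 + 5*s^3 + 5*s^2 - 5*s - 6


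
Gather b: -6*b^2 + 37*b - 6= -6*b^2 + 37*b - 6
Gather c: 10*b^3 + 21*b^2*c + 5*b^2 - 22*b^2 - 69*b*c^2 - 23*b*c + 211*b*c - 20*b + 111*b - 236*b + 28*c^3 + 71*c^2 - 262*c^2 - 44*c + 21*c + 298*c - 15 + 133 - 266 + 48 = 10*b^3 - 17*b^2 - 145*b + 28*c^3 + c^2*(-69*b - 191) + c*(21*b^2 + 188*b + 275) - 100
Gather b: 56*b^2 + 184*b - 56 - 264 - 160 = 56*b^2 + 184*b - 480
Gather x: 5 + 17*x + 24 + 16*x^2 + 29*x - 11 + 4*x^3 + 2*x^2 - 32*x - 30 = 4*x^3 + 18*x^2 + 14*x - 12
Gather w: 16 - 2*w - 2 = 14 - 2*w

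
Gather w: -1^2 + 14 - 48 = -35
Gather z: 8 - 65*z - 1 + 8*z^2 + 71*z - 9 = 8*z^2 + 6*z - 2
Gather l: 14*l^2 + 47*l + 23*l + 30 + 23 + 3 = 14*l^2 + 70*l + 56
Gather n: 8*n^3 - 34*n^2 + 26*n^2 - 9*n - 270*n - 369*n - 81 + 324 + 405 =8*n^3 - 8*n^2 - 648*n + 648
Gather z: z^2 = z^2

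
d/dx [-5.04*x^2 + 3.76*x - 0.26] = 3.76 - 10.08*x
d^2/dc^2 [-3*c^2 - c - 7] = -6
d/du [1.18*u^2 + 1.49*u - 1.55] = 2.36*u + 1.49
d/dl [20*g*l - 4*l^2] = 20*g - 8*l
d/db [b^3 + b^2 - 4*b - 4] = 3*b^2 + 2*b - 4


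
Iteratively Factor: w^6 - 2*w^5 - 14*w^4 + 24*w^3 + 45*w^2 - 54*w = (w - 1)*(w^5 - w^4 - 15*w^3 + 9*w^2 + 54*w) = w*(w - 1)*(w^4 - w^3 - 15*w^2 + 9*w + 54) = w*(w - 3)*(w - 1)*(w^3 + 2*w^2 - 9*w - 18) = w*(w - 3)*(w - 1)*(w + 3)*(w^2 - w - 6) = w*(w - 3)*(w - 1)*(w + 2)*(w + 3)*(w - 3)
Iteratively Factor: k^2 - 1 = (k + 1)*(k - 1)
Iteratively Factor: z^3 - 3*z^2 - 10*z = (z + 2)*(z^2 - 5*z) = (z - 5)*(z + 2)*(z)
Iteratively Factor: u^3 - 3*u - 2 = (u - 2)*(u^2 + 2*u + 1) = (u - 2)*(u + 1)*(u + 1)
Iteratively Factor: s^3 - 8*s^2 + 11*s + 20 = (s + 1)*(s^2 - 9*s + 20) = (s - 5)*(s + 1)*(s - 4)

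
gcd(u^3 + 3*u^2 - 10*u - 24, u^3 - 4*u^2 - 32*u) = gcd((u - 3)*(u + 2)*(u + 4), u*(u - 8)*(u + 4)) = u + 4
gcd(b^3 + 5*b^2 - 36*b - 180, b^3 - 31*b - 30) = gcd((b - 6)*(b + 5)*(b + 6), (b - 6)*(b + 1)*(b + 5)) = b^2 - b - 30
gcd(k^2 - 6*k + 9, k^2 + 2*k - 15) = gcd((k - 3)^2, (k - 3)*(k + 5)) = k - 3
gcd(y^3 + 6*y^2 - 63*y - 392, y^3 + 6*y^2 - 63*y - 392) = y^3 + 6*y^2 - 63*y - 392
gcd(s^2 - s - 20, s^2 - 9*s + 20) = s - 5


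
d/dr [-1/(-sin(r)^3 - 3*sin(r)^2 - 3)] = -3*(sin(r) + 2)*sin(r)*cos(r)/(sin(r)^3 + 3*sin(r)^2 + 3)^2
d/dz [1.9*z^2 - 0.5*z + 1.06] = 3.8*z - 0.5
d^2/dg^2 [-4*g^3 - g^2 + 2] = -24*g - 2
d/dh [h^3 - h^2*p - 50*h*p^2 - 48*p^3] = 3*h^2 - 2*h*p - 50*p^2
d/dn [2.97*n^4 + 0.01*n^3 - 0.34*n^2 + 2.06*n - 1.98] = 11.88*n^3 + 0.03*n^2 - 0.68*n + 2.06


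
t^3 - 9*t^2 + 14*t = t*(t - 7)*(t - 2)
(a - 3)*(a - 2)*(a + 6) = a^3 + a^2 - 24*a + 36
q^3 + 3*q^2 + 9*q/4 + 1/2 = (q + 1/2)^2*(q + 2)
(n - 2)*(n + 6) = n^2 + 4*n - 12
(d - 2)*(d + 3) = d^2 + d - 6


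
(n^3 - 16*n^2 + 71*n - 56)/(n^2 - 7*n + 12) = (n^3 - 16*n^2 + 71*n - 56)/(n^2 - 7*n + 12)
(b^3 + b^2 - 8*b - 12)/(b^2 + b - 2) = (b^2 - b - 6)/(b - 1)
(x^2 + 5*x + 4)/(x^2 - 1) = (x + 4)/(x - 1)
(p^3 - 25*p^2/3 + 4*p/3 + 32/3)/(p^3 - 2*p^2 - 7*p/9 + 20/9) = 3*(p - 8)/(3*p - 5)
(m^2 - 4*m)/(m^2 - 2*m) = (m - 4)/(m - 2)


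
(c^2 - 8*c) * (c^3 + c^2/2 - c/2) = c^5 - 15*c^4/2 - 9*c^3/2 + 4*c^2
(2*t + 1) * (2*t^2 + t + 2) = 4*t^3 + 4*t^2 + 5*t + 2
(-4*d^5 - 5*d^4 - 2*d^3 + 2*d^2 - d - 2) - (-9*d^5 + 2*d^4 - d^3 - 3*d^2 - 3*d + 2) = 5*d^5 - 7*d^4 - d^3 + 5*d^2 + 2*d - 4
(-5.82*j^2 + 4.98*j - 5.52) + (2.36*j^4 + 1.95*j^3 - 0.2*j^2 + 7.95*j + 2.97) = 2.36*j^4 + 1.95*j^3 - 6.02*j^2 + 12.93*j - 2.55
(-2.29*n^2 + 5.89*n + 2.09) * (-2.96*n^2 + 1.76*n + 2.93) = 6.7784*n^4 - 21.4648*n^3 - 2.5297*n^2 + 20.9361*n + 6.1237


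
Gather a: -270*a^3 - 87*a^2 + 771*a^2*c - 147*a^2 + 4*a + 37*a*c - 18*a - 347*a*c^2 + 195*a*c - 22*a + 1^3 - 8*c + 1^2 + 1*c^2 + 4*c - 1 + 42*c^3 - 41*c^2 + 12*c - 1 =-270*a^3 + a^2*(771*c - 234) + a*(-347*c^2 + 232*c - 36) + 42*c^3 - 40*c^2 + 8*c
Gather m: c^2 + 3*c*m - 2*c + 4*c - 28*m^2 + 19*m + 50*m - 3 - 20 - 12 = c^2 + 2*c - 28*m^2 + m*(3*c + 69) - 35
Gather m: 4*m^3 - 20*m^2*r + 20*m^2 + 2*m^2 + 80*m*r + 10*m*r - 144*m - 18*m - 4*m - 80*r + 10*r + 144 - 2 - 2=4*m^3 + m^2*(22 - 20*r) + m*(90*r - 166) - 70*r + 140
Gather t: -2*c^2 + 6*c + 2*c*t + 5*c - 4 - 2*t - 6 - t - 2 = -2*c^2 + 11*c + t*(2*c - 3) - 12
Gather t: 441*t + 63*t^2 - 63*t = 63*t^2 + 378*t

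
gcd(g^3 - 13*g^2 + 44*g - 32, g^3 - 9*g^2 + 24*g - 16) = g^2 - 5*g + 4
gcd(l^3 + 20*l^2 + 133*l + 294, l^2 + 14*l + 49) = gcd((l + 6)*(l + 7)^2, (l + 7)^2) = l^2 + 14*l + 49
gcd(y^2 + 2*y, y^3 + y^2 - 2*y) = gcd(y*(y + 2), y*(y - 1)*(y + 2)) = y^2 + 2*y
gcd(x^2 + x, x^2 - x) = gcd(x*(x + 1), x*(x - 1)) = x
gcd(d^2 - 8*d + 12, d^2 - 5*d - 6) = d - 6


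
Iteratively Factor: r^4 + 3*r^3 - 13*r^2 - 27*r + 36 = (r + 4)*(r^3 - r^2 - 9*r + 9) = (r - 1)*(r + 4)*(r^2 - 9) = (r - 1)*(r + 3)*(r + 4)*(r - 3)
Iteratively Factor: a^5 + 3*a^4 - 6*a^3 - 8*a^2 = (a + 1)*(a^4 + 2*a^3 - 8*a^2) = (a - 2)*(a + 1)*(a^3 + 4*a^2) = (a - 2)*(a + 1)*(a + 4)*(a^2) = a*(a - 2)*(a + 1)*(a + 4)*(a)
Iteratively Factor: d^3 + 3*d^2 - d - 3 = (d + 3)*(d^2 - 1) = (d + 1)*(d + 3)*(d - 1)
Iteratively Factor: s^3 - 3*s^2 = (s)*(s^2 - 3*s) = s*(s - 3)*(s)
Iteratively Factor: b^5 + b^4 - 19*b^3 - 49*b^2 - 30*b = (b + 1)*(b^4 - 19*b^2 - 30*b) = b*(b + 1)*(b^3 - 19*b - 30) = b*(b - 5)*(b + 1)*(b^2 + 5*b + 6) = b*(b - 5)*(b + 1)*(b + 2)*(b + 3)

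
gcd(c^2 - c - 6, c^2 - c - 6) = c^2 - c - 6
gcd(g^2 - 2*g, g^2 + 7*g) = g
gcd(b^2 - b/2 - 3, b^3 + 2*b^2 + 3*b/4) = b + 3/2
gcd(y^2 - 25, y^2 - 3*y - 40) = y + 5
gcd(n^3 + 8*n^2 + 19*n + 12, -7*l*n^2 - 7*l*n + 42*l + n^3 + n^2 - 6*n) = n + 3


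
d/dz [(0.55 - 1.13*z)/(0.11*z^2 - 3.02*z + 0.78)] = (0.1243*z^2 - 0.121*z + 0.7796)/(0.0121*z^4 - 0.6644*z^3 + 9.292*z^2 - 4.7112*z + 0.6084)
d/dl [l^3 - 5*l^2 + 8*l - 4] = 3*l^2 - 10*l + 8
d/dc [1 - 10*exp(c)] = -10*exp(c)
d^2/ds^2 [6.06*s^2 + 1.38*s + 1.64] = 12.1200000000000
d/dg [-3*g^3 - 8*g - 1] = -9*g^2 - 8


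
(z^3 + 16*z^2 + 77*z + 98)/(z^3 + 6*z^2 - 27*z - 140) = (z^2 + 9*z + 14)/(z^2 - z - 20)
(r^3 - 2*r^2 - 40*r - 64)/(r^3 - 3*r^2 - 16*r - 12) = (r^2 - 4*r - 32)/(r^2 - 5*r - 6)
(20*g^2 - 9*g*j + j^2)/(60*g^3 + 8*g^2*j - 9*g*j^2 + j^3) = (4*g - j)/(12*g^2 + 4*g*j - j^2)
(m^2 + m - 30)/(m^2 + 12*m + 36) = (m - 5)/(m + 6)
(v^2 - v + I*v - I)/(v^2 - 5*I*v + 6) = (v - 1)/(v - 6*I)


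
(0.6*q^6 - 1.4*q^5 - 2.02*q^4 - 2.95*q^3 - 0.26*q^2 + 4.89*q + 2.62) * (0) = 0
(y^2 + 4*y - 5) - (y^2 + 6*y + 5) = -2*y - 10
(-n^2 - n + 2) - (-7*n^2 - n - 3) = 6*n^2 + 5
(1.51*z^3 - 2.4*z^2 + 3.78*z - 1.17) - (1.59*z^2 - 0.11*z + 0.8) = 1.51*z^3 - 3.99*z^2 + 3.89*z - 1.97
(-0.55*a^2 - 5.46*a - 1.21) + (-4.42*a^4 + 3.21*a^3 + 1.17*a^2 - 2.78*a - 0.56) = -4.42*a^4 + 3.21*a^3 + 0.62*a^2 - 8.24*a - 1.77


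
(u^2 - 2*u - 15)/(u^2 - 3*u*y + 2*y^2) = (u^2 - 2*u - 15)/(u^2 - 3*u*y + 2*y^2)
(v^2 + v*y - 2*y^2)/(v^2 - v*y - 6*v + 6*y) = (v + 2*y)/(v - 6)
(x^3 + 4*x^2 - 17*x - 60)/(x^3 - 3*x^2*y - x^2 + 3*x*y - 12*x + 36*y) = (x + 5)/(x - 3*y)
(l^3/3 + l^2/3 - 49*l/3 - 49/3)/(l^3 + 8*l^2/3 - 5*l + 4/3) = (l^3 + l^2 - 49*l - 49)/(3*l^3 + 8*l^2 - 15*l + 4)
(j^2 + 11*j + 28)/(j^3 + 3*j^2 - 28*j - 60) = (j^2 + 11*j + 28)/(j^3 + 3*j^2 - 28*j - 60)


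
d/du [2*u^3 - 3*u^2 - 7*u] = 6*u^2 - 6*u - 7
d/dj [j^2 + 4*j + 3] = 2*j + 4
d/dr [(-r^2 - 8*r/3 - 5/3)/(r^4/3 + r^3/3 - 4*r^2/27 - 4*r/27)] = 9*(54*r^3 + 135*r^2 - 20)/(r^2*(81*r^4 - 72*r^2 + 16))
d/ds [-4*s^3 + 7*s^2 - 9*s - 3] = -12*s^2 + 14*s - 9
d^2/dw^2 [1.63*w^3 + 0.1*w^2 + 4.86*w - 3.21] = 9.78*w + 0.2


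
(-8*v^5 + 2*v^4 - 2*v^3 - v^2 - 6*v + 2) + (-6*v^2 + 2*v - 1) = -8*v^5 + 2*v^4 - 2*v^3 - 7*v^2 - 4*v + 1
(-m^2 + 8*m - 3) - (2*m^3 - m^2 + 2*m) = -2*m^3 + 6*m - 3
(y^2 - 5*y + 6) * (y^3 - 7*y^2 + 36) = y^5 - 12*y^4 + 41*y^3 - 6*y^2 - 180*y + 216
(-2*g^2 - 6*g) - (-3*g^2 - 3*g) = g^2 - 3*g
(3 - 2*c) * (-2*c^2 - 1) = 4*c^3 - 6*c^2 + 2*c - 3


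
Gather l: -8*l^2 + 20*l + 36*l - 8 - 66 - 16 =-8*l^2 + 56*l - 90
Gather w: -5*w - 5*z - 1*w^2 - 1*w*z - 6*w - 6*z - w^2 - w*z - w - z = -2*w^2 + w*(-2*z - 12) - 12*z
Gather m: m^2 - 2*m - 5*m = m^2 - 7*m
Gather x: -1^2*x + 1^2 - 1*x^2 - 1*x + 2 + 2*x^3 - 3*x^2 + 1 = 2*x^3 - 4*x^2 - 2*x + 4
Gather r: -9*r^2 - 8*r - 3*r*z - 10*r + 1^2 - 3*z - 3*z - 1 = -9*r^2 + r*(-3*z - 18) - 6*z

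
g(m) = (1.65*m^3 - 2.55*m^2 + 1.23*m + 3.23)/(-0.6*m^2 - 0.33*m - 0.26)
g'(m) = (1.2*m + 0.33)*(1.65*m^3 - 2.55*m^2 + 1.23*m + 3.23)/(-0.6*m^2 - 0.33*m - 0.26)^2 + (4.95*m^2 - 5.1*m + 1.23)/(-0.6*m^2 - 0.33*m - 0.26) = (-0.99*m^4 - 1.089*m^3 + 0.2925*m^2 + 5.202*m + 0.7461)/(0.36*m^4 + 0.396*m^3 + 0.4209*m^2 + 0.1716*m + 0.0676)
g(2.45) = -3.26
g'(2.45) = -1.67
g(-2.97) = 14.47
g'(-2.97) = -2.90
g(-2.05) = 11.51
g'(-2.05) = -3.79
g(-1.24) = 6.93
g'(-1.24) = -9.23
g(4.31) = -7.27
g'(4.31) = -2.43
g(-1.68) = 9.90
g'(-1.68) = -5.05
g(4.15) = -6.88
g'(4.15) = -2.40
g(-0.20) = -13.16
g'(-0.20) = -5.80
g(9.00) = -19.50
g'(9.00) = -2.69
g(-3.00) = 14.55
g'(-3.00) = -2.89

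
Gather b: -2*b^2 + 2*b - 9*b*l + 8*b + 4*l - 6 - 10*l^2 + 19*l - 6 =-2*b^2 + b*(10 - 9*l) - 10*l^2 + 23*l - 12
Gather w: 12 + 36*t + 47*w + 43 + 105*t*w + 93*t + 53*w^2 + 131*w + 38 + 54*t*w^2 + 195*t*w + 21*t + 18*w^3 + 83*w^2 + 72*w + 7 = 150*t + 18*w^3 + w^2*(54*t + 136) + w*(300*t + 250) + 100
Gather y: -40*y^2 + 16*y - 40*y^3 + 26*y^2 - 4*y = -40*y^3 - 14*y^2 + 12*y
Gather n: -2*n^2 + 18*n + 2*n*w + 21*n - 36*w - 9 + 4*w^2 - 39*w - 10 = -2*n^2 + n*(2*w + 39) + 4*w^2 - 75*w - 19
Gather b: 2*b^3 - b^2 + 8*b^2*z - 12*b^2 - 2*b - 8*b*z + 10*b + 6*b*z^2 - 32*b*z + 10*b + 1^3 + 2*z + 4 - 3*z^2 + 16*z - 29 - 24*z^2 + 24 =2*b^3 + b^2*(8*z - 13) + b*(6*z^2 - 40*z + 18) - 27*z^2 + 18*z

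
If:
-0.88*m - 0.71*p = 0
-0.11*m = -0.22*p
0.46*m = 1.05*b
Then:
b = 0.00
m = 0.00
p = 0.00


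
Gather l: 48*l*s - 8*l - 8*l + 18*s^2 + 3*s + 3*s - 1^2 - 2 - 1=l*(48*s - 16) + 18*s^2 + 6*s - 4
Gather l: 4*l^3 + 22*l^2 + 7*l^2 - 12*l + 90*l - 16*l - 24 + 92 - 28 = 4*l^3 + 29*l^2 + 62*l + 40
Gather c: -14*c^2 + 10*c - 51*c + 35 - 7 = -14*c^2 - 41*c + 28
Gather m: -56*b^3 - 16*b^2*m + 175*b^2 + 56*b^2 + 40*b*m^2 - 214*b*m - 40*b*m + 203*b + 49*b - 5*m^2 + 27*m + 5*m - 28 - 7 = -56*b^3 + 231*b^2 + 252*b + m^2*(40*b - 5) + m*(-16*b^2 - 254*b + 32) - 35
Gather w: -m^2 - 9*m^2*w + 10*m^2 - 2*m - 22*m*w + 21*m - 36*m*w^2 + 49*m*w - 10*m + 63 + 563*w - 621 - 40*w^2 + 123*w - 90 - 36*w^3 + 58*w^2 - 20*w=9*m^2 + 9*m - 36*w^3 + w^2*(18 - 36*m) + w*(-9*m^2 + 27*m + 666) - 648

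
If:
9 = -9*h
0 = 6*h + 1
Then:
No Solution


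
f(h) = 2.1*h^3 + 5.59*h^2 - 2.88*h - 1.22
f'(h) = 6.3*h^2 + 11.18*h - 2.88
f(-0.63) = 2.29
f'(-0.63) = -7.42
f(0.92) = 2.50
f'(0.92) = 12.74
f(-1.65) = 9.32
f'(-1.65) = -4.18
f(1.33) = 9.78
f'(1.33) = 23.13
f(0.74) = 0.56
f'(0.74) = 8.84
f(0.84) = 1.55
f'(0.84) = 10.96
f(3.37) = 132.93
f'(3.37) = 106.35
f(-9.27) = -1167.01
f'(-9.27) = 434.86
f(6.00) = 636.34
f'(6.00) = 291.00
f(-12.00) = -2790.50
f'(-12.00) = 770.16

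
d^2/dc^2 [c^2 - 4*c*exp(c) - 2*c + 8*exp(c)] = -4*c*exp(c) + 2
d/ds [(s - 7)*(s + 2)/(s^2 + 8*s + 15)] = (13*s^2 + 58*s + 37)/(s^4 + 16*s^3 + 94*s^2 + 240*s + 225)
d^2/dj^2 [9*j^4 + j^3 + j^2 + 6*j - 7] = 108*j^2 + 6*j + 2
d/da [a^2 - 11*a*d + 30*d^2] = 2*a - 11*d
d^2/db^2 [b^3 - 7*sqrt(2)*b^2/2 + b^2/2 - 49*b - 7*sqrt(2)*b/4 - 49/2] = 6*b - 7*sqrt(2) + 1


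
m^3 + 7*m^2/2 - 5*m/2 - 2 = (m - 1)*(m + 1/2)*(m + 4)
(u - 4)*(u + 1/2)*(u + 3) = u^3 - u^2/2 - 25*u/2 - 6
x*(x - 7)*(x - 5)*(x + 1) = x^4 - 11*x^3 + 23*x^2 + 35*x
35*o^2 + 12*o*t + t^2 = (5*o + t)*(7*o + t)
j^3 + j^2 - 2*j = j*(j - 1)*(j + 2)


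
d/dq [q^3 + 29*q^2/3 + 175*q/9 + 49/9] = 3*q^2 + 58*q/3 + 175/9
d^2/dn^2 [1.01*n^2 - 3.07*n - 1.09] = 2.02000000000000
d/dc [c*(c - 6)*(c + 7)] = 3*c^2 + 2*c - 42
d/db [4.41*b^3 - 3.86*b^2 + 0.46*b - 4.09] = 13.23*b^2 - 7.72*b + 0.46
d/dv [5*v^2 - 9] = 10*v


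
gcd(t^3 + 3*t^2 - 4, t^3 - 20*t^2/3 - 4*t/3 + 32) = t + 2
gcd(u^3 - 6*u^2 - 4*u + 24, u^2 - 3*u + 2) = u - 2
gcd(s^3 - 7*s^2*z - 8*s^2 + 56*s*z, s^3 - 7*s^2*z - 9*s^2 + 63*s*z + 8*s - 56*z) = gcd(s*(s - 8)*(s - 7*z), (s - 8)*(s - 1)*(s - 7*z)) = -s^2 + 7*s*z + 8*s - 56*z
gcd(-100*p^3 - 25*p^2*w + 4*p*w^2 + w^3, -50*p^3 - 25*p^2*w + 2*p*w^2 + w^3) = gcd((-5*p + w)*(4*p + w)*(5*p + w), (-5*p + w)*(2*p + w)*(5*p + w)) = 25*p^2 - w^2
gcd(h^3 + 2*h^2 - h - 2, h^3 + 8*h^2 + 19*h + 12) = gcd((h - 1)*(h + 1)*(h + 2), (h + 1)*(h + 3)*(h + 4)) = h + 1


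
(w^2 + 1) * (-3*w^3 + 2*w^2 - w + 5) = -3*w^5 + 2*w^4 - 4*w^3 + 7*w^2 - w + 5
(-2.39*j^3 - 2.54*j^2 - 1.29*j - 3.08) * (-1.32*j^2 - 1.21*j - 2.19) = 3.1548*j^5 + 6.2447*j^4 + 10.0103*j^3 + 11.1891*j^2 + 6.5519*j + 6.7452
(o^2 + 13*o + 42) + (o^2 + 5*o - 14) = 2*o^2 + 18*o + 28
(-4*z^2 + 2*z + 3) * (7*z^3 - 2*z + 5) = -28*z^5 + 14*z^4 + 29*z^3 - 24*z^2 + 4*z + 15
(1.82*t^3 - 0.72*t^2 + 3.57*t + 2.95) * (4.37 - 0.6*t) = -1.092*t^4 + 8.3854*t^3 - 5.2884*t^2 + 13.8309*t + 12.8915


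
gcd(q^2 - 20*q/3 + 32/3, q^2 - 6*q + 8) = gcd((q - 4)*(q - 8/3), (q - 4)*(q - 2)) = q - 4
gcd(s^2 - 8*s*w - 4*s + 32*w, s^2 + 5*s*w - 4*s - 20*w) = s - 4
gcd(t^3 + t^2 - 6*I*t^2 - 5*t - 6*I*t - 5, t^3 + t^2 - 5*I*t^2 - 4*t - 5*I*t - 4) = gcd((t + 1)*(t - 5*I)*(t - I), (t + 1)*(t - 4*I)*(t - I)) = t^2 + t*(1 - I) - I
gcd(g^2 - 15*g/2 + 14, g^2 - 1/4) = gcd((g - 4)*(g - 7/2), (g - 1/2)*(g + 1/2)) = 1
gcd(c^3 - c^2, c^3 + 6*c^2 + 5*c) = c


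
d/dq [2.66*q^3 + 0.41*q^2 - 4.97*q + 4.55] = 7.98*q^2 + 0.82*q - 4.97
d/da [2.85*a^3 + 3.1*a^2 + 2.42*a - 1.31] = 8.55*a^2 + 6.2*a + 2.42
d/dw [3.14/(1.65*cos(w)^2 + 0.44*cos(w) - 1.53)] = (10.362*cos(w) + 1.3816)*sin(w)/(1.65*cos(w)^2 + 0.44*cos(w) - 1.53)^2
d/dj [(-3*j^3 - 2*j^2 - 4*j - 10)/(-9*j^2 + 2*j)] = (27*j^4 - 12*j^3 - 40*j^2 - 180*j + 20)/(j^2*(81*j^2 - 36*j + 4))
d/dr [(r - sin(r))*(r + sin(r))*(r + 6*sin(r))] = 6*r^2*cos(r) + 3*r^2 + 12*r*sin(r) - r*sin(2*r) - 18*sin(r)^2*cos(r) - sin(r)^2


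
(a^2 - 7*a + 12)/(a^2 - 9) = (a - 4)/(a + 3)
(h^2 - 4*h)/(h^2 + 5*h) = (h - 4)/(h + 5)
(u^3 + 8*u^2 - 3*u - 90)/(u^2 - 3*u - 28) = (-u^3 - 8*u^2 + 3*u + 90)/(-u^2 + 3*u + 28)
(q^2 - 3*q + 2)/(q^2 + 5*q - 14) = (q - 1)/(q + 7)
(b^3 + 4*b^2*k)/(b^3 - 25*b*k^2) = b*(b + 4*k)/(b^2 - 25*k^2)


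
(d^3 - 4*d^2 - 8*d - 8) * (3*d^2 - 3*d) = 3*d^5 - 15*d^4 - 12*d^3 + 24*d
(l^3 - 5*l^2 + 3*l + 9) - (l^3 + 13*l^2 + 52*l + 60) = -18*l^2 - 49*l - 51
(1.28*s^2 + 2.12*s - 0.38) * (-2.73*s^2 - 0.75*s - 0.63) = -3.4944*s^4 - 6.7476*s^3 - 1.359*s^2 - 1.0506*s + 0.2394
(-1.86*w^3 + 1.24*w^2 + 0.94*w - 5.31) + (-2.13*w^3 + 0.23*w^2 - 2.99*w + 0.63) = -3.99*w^3 + 1.47*w^2 - 2.05*w - 4.68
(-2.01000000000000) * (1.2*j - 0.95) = 1.9095 - 2.412*j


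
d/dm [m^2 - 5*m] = 2*m - 5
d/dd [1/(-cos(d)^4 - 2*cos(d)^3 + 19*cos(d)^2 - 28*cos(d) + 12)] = 2*(2*sin(d)^2 - 5*cos(d) + 12)*sin(d)/((cos(d) - 2)^2*(cos(d) - 1)^3*(cos(d) + 6)^2)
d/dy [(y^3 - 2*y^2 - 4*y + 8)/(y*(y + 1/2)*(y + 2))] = 2*(9*y^2 - 16*y - 4)/(y^2*(4*y^2 + 4*y + 1))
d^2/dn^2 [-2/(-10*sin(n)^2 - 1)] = 40*(-20*sin(n)^4 + 32*sin(n)^2 - 1)/(10*sin(n)^2 + 1)^3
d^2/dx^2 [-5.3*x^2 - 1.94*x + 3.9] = -10.6000000000000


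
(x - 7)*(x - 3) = x^2 - 10*x + 21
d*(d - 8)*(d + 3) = d^3 - 5*d^2 - 24*d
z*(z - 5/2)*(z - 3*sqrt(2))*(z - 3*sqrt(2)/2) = z^4 - 9*sqrt(2)*z^3/2 - 5*z^3/2 + 9*z^2 + 45*sqrt(2)*z^2/4 - 45*z/2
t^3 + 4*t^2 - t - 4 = (t - 1)*(t + 1)*(t + 4)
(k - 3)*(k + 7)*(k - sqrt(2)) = k^3 - sqrt(2)*k^2 + 4*k^2 - 21*k - 4*sqrt(2)*k + 21*sqrt(2)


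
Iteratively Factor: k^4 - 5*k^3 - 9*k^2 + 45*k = (k - 3)*(k^3 - 2*k^2 - 15*k) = (k - 5)*(k - 3)*(k^2 + 3*k) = (k - 5)*(k - 3)*(k + 3)*(k)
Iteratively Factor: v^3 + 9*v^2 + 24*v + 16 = (v + 4)*(v^2 + 5*v + 4) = (v + 4)^2*(v + 1)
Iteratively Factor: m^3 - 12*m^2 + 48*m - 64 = (m - 4)*(m^2 - 8*m + 16) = (m - 4)^2*(m - 4)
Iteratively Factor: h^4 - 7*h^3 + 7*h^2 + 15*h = (h + 1)*(h^3 - 8*h^2 + 15*h) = (h - 5)*(h + 1)*(h^2 - 3*h) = (h - 5)*(h - 3)*(h + 1)*(h)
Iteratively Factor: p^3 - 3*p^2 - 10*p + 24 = (p + 3)*(p^2 - 6*p + 8) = (p - 2)*(p + 3)*(p - 4)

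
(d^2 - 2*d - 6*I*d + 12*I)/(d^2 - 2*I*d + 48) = (d^2 - 2*d - 6*I*d + 12*I)/(d^2 - 2*I*d + 48)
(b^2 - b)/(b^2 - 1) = b/(b + 1)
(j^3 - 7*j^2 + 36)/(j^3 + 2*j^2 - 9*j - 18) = (j - 6)/(j + 3)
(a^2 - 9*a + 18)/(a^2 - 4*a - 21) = (-a^2 + 9*a - 18)/(-a^2 + 4*a + 21)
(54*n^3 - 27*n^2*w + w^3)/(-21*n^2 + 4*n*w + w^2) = (-18*n^2 + 3*n*w + w^2)/(7*n + w)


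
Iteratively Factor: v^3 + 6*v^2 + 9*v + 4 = (v + 4)*(v^2 + 2*v + 1) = (v + 1)*(v + 4)*(v + 1)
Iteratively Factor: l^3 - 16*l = (l + 4)*(l^2 - 4*l) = (l - 4)*(l + 4)*(l)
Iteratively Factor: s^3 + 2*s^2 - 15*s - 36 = (s + 3)*(s^2 - s - 12) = (s - 4)*(s + 3)*(s + 3)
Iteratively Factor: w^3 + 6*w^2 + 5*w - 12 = (w + 3)*(w^2 + 3*w - 4) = (w - 1)*(w + 3)*(w + 4)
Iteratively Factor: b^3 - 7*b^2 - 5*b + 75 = (b - 5)*(b^2 - 2*b - 15) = (b - 5)^2*(b + 3)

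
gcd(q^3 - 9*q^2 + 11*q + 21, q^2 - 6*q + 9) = q - 3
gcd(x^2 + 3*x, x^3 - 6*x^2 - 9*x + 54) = x + 3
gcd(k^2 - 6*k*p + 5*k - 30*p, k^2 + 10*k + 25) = k + 5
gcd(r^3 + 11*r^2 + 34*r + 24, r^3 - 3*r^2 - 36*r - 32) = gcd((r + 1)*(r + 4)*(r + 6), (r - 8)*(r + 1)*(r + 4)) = r^2 + 5*r + 4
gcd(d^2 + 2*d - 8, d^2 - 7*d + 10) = d - 2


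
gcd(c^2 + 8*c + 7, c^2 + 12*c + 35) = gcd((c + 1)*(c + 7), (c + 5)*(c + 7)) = c + 7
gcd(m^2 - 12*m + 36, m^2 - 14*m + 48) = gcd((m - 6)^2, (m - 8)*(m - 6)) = m - 6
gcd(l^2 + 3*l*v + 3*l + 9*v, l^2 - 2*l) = 1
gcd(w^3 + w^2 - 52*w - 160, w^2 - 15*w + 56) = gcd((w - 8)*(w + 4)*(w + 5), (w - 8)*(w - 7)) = w - 8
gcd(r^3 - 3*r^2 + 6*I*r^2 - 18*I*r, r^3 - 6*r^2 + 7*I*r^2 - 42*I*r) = r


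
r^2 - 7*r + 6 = (r - 6)*(r - 1)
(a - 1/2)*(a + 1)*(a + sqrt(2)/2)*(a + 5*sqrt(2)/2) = a^4 + a^3/2 + 3*sqrt(2)*a^3 + 2*a^2 + 3*sqrt(2)*a^2/2 - 3*sqrt(2)*a/2 + 5*a/4 - 5/4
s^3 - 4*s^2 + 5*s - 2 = (s - 2)*(s - 1)^2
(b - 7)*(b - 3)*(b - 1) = b^3 - 11*b^2 + 31*b - 21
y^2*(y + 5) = y^3 + 5*y^2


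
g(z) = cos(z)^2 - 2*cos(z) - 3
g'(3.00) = 0.56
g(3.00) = -0.04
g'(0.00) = 0.00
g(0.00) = -4.00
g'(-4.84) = 1.73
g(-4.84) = -3.24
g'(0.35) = 0.04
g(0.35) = -4.00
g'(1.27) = 1.34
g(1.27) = -3.50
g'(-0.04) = -0.00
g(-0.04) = -4.00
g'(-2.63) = -1.83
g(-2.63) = -0.50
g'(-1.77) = -2.35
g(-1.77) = -2.57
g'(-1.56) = -1.98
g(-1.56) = -3.02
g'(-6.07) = 0.01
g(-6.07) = -4.00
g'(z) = -2*sin(z)*cos(z) + 2*sin(z)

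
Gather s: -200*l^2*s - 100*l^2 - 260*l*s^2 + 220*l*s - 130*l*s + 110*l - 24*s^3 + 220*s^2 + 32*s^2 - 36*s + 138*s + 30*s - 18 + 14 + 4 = -100*l^2 + 110*l - 24*s^3 + s^2*(252 - 260*l) + s*(-200*l^2 + 90*l + 132)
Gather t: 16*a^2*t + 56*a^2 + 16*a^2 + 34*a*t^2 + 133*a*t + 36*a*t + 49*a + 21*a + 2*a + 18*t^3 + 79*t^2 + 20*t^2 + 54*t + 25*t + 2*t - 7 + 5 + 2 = 72*a^2 + 72*a + 18*t^3 + t^2*(34*a + 99) + t*(16*a^2 + 169*a + 81)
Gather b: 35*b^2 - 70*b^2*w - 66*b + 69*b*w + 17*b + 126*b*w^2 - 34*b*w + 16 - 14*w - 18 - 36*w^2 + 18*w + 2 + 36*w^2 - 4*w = b^2*(35 - 70*w) + b*(126*w^2 + 35*w - 49)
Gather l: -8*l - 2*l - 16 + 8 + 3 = -10*l - 5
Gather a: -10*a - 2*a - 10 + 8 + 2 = -12*a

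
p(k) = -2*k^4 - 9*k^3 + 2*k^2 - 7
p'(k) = -8*k^3 - 27*k^2 + 4*k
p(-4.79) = -24.86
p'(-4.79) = 240.57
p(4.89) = -2155.12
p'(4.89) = -1561.51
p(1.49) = -42.19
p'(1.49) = -80.45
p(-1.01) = 2.23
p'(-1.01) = -23.34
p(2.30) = -161.89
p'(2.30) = -230.97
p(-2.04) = 43.09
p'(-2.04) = -52.61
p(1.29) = -28.53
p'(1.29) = -56.94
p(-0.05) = -6.99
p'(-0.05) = -0.27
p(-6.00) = -583.00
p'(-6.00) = 732.00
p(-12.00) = -25639.00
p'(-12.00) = 9888.00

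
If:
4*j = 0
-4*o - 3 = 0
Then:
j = 0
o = -3/4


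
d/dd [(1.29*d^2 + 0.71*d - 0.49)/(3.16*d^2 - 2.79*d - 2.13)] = (-5.8427*d^2 - 2.3986*d - 2.8794)/(9.9856*d^4 - 17.6328*d^3 - 5.6775*d^2 + 11.8854*d + 4.5369)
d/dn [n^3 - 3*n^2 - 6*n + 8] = 3*n^2 - 6*n - 6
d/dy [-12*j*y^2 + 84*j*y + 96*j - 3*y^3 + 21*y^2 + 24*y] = -24*j*y + 84*j - 9*y^2 + 42*y + 24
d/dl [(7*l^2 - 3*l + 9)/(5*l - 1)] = 7*(5*l^2 - 2*l - 6)/(25*l^2 - 10*l + 1)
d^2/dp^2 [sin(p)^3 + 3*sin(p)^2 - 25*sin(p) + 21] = -9*sin(p)^3 - 12*sin(p)^2 + 31*sin(p) + 6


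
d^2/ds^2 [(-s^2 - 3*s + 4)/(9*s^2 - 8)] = 2*(-243*s^3 + 756*s^2 - 648*s + 224)/(729*s^6 - 1944*s^4 + 1728*s^2 - 512)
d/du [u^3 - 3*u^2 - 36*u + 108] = 3*u^2 - 6*u - 36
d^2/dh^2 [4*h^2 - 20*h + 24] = 8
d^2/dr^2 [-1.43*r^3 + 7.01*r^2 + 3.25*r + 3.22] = 14.02 - 8.58*r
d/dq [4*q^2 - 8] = 8*q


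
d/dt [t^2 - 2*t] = 2*t - 2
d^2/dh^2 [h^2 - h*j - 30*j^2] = 2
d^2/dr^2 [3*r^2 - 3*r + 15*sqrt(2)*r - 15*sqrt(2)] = 6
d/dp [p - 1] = 1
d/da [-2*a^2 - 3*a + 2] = -4*a - 3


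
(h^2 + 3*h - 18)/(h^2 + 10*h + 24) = (h - 3)/(h + 4)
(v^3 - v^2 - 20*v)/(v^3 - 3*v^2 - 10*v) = (v + 4)/(v + 2)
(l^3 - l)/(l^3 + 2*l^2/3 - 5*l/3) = 3*(l + 1)/(3*l + 5)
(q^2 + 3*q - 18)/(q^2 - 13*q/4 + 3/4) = 4*(q + 6)/(4*q - 1)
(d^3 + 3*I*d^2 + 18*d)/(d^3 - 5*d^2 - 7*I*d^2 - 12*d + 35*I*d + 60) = d*(d + 6*I)/(d^2 - d*(5 + 4*I) + 20*I)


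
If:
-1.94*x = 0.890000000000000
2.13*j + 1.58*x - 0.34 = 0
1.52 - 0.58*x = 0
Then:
No Solution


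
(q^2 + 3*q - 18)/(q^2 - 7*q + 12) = (q + 6)/(q - 4)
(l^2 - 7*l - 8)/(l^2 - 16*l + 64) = (l + 1)/(l - 8)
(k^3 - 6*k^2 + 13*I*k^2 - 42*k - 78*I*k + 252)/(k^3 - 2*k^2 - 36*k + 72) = (k^2 + 13*I*k - 42)/(k^2 + 4*k - 12)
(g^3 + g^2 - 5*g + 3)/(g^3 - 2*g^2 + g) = (g + 3)/g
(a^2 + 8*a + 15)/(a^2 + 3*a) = (a + 5)/a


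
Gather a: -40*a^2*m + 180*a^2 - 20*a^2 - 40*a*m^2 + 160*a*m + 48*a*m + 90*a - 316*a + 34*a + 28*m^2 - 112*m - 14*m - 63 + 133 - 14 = a^2*(160 - 40*m) + a*(-40*m^2 + 208*m - 192) + 28*m^2 - 126*m + 56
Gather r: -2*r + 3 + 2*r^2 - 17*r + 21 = 2*r^2 - 19*r + 24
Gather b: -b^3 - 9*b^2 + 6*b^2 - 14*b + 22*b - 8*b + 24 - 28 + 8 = -b^3 - 3*b^2 + 4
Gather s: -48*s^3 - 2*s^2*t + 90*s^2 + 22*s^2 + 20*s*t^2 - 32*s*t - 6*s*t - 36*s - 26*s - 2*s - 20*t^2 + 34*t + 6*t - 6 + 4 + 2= -48*s^3 + s^2*(112 - 2*t) + s*(20*t^2 - 38*t - 64) - 20*t^2 + 40*t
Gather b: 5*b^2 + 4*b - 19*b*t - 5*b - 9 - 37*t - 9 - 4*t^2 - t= 5*b^2 + b*(-19*t - 1) - 4*t^2 - 38*t - 18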